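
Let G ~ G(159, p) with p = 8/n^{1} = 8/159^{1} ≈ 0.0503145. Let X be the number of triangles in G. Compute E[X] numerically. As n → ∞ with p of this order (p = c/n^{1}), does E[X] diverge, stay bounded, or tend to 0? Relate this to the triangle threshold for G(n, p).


Number of potential triangles: C(159, 3) = 657359.
Each occurs with probability p³ ≈ (0.0503145)³ ≈ 1.27373355e-04.
By linearity: E[X] = C(159, 3)·p³ ≈ 657359 · 1.27373355e-04 ≈ 83.730021.
Here α = 1, so p = 8/n is exactly at the triangle threshold p ~ 1/n. Asymptotically E[X] → c³/6 = 8³/6 = 256/3 ≈ 85.333333, a bounded constant. In this regime the triangle count is asymptotically Poisson(c³/6).

E[X] ≈ 83.730021; in regime p = Θ(1/n^{1}) E[X] stays bounded (at the triangle threshold p ~ 1/n).


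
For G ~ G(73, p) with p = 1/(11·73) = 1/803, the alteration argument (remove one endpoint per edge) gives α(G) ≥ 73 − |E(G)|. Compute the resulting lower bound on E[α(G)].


E[|E(G)|] = C(73, 2)·p = 2628 · (1/803) = 36/11.
E[α(G)] ≥ n − E[|E(G)|] = 73 − 36/11 = 767/11.
Numerically: ≈ 69.727.
(This is only a lower bound; the true E[α(G)] may be larger.)

E[α(G)] ≥ 767/11 ≈ 69.727.


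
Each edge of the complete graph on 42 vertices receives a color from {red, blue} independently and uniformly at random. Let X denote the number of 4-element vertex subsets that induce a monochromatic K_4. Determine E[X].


Let X = Σ_S X_S over the C(42, 4) = 111930 subsets S of size 4, where X_S = 1 if the K_4 on S is monochromatic.
For a fixed S, the K_4 on S has C(4, 2) = 6 edges. P[all 6 edges red] = (1/2)^6, and likewise for blue, so P[monochromatic] = 2·(1/2)^6 = 2^{1 − 6} = 1/32.
Summing: E[X] = C(42, 4) · 2^{1 − 6} = 111930 · 1/32 = 55965/16.
Numerically: E[X] ≈ 3497.812500.

E[X] = C(42,4)·2^(1−C(4,2)) = 55965/16 ≈ 3497.812500.


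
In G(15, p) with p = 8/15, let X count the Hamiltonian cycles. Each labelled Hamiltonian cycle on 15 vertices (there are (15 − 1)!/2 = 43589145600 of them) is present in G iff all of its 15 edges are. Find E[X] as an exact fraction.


K_15 has (15 − 1)!/2 = 43589145600 labelled Hamiltonian cycles.
For each such Hamiltonian cycle H, let X_H = 1 if all 15 edges of H are present in G. Then P[X_H = 1] = p^{15} = (8/15)^{15} = 35184372088832/437893890380859375.
By linearity of expectation: E[X] = Σ_H E[X_H] = 43589145600 · p^{15} = 43589145600 · 35184372088832/437893890380859375 = 252453780711880523776/72081298828125.
Numerically: E[X] ≈ 3.5023e+06.

E[X] = 43589145600 · (8/15)^{15} = 252453780711880523776/72081298828125 ≈ 3.5023e+06.


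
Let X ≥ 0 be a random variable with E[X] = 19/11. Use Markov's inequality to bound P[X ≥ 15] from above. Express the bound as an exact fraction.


μ = E[X] = 19/11, a = 15.
Markov: P[X ≥ 15] ≤ μ/a = (19/11)/15 = 19/165.
Numerically: ≈ 0.115.
(Since a = 15 > μ = 1.727, the bound 19/165 is < 1 and informative.)

P[X ≥ 15] ≤ 19/165 ≈ 0.115.


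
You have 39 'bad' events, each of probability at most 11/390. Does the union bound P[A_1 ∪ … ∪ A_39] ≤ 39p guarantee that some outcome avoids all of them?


Union bound: P[∪_{i=1}^{39} A_i] ≤ Σ_i P[A_i] ≤ 39·p = 39·(11/390) = 11/10.
Numerically: 11/10 ≈ 1.1000.
Is 11/10 < 1? NO.
Since the bound 11/10 is ≥ 1, the union bound is uninformative here; it does NOT by itself certify existence.

39·p = 11/10 ≈ 1.1000; existence NOT certified by the union bound.


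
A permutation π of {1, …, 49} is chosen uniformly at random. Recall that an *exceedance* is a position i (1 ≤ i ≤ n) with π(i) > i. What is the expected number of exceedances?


Write X = Σ_{i=1}^{49} X_i, where X_i = 1_{π(i) > i}.
For each fixed i, π(i) is uniform over {1, …, 49} (marginal of a uniform permutation), so P[π(i) > i] = (n − i)/n. Summing: Σ_{i=1}^{49} (n − i)/n = (0 + 1 + … + 48)/49 = 49(49 − 1)/(2·49) = (49 − 1)/2.
Hence E[X] = Σ_{i=1}^{49} (49 − i)/49 = 24 ≈ 24.00000.

E[X] = 24 = 24.00000.


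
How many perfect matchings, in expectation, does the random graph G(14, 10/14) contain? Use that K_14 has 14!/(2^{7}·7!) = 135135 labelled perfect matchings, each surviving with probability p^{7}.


K_14 has 14!/(2^{7}·7!) = 135135 labelled perfect matchings.
For each such perfect matching H, let X_H = 1 if all 7 edges of H are present in G. Then P[X_H = 1] = p^{7} = (5/7)^{7} = 78125/823543.
By linearity: E[X] = Σ_H E[X_H] = 135135 · p^{7} = 135135 · 78125/823543 = 1508203125/117649.
Numerically: E[X] ≈ 12820.

E[X] = 135135 · (5/7)^{7} = 1508203125/117649 ≈ 12820.


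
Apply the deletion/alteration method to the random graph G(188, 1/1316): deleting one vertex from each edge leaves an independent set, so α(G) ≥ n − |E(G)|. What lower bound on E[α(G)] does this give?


E[|E(G)|] = C(188, 2)·p = 17578 · (1/1316) = 187/14.
E[α(G)] ≥ n − E[|E(G)|] = 188 − 187/14 = 2445/14.
Numerically: ≈ 174.642857.
(This is only a lower bound; the true E[α(G)] may be larger.)

E[α(G)] ≥ 2445/14 ≈ 174.642857.


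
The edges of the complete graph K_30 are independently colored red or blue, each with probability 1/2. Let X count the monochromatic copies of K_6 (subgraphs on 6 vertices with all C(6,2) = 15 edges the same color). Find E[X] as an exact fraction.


Let X = Σ_S X_S over the C(30, 6) = 593775 subsets S of size 6, where X_S = 1 if the K_6 on S is monochromatic.
For a fixed S, the K_6 on S has C(6, 2) = 15 edges. P[all 15 edges red] = (1/2)^15, and likewise for blue, so P[monochromatic] = 2·(1/2)^15 = 2^{1 − 15} = 1/16384.
By linearity of expectation: E[X] = C(30, 6) · 2^{1 − 15} = 593775 · 1/16384 = 593775/16384.
Numerically: E[X] ≈ 36.2411.

E[X] = C(30,6)·2^(1−C(6,2)) = 593775/16384 ≈ 36.2411.


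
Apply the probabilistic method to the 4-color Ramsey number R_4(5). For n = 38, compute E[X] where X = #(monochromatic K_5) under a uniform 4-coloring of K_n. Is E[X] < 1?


E[X] = C(38, 5) · 4^{1 − 10} = 501942 · 4^{−9} = 501942/262144.
As a reduced fraction: E[X] = 250971/131072 ≈ 1.914757.
Is E[X] < 1? NO.
Since E[X] ≥ 1, the first-moment bound is inconclusive at n = 38; it does NOT by itself certify R_4(5) > 38.

E[X] = 250971/131072 ≈ 1.914757; E[X] ≥ 1; first-moment method inconclusive here.


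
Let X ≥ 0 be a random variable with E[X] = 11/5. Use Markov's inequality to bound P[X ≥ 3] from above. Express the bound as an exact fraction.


μ = E[X] = 11/5, a = 3.
Markov: P[X ≥ 3] ≤ μ/a = (11/5)/3 = 11/15.
Numerically: ≈ 0.7333.
(Since a = 3 > μ = 2.2000, the bound 11/15 is < 1 and informative.)

P[X ≥ 3] ≤ 11/15 ≈ 0.7333.


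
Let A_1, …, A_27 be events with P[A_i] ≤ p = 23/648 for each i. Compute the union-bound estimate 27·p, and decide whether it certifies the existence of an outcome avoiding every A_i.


Union bound: P[∪_{i=1}^{27} A_i] ≤ Σ_i P[A_i] ≤ 27·p = 27·(23/648) = 23/24.
Numerically: 23/24 ≈ 0.958333.
Is 23/24 < 1? YES.
Since P[∪ A_i] ≤ 23/24 < 1, the complement has P[∩ A_i^c] ≥ 1 − 23/24 = 1/24 > 0, so some outcome avoids every A_i.

27·p = 23/24 ≈ 0.958333; existence CERTIFIED by the union bound.


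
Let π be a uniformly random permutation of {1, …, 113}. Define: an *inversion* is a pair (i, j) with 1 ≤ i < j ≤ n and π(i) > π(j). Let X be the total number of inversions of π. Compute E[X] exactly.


Write X = Σ X_I over the C(113, 2) = 6328 pairs i < j, with X_I the indicator of one inversion.
There are 6328 indicators.
For each fixed pair i < j, the values π(i) and π(j) are two distinct elements of {1, …, 113} in uniformly random order; by symmetry P[π(i) > π(j)] = 1/2.
By linearity: E[X] = 6328 · (1/2) = C(113, 2) · (1/2) = 6328/2 = 3164 ≈ 3164.00000.

E[X] = 3164 = 3164.00000.


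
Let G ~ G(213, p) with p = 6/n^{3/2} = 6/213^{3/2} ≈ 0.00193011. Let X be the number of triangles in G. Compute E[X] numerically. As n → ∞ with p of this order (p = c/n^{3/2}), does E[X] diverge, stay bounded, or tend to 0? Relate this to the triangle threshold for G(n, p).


Number of potential triangles: C(213, 3) = 1587986.
Each occurs with probability p³ ≈ (0.00193011)³ ≈ 7.19027558e-09.
By linearity: E[X] = C(213, 3)·p³ ≈ 1587986 · 7.19027558e-09 ≈ 0.011418.
Since α = 3/2 > 1, p = c/n^{3/2} = o(1/n) is below the triangle threshold p ~ 1/n. Asymptotically E[X] ~ (c³/6)·n^{3(1−α)} = (6³/6)·n^{-1.5} → 0, so by Markov's inequality G has no triangles w.h.p.

E[X] ≈ 0.011418; in regime p = Θ(1/n^{3/2}) E[X] tends to 0 (below the triangle threshold p ~ 1/n).


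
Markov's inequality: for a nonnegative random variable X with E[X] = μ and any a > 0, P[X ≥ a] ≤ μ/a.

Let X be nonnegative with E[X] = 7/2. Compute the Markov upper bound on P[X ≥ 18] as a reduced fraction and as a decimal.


μ = E[X] = 7/2, a = 18.
Markov: P[X ≥ 18] ≤ μ/a = (7/2)/18 = 7/36.
Numerically: ≈ 0.194.
(Since a = 18 > μ = 3.500, the bound 7/36 is < 1 and informative.)

P[X ≥ 18] ≤ 7/36 ≈ 0.194.


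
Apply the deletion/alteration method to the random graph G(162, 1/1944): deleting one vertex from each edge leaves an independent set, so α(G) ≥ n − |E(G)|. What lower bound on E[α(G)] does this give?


E[|E(G)|] = C(162, 2)·p = 13041 · (1/1944) = 161/24.
E[α(G)] ≥ n − E[|E(G)|] = 162 − 161/24 = 3727/24.
Numerically: ≈ 155.291667.
(This is only a lower bound; the true E[α(G)] may be larger.)

E[α(G)] ≥ 3727/24 ≈ 155.291667.


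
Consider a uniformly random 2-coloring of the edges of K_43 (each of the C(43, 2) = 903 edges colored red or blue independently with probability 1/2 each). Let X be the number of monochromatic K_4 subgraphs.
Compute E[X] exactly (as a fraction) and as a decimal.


Let X = Σ_S X_S over the C(43, 4) = 123410 subsets S of size 4, where X_S = 1 if the K_4 on S is monochromatic.
For a fixed S, the K_4 on S has C(4, 2) = 6 edges. P[all 6 edges red] = (1/2)^6, and likewise for blue, so P[monochromatic] = 2·(1/2)^6 = 2^{1 − 6} = 1/32.
By linearity of expectation: E[X] = C(43, 4) · 2^{1 − 6} = 123410 · 1/32 = 61705/16.
Numerically: E[X] ≈ 3856.562500.

E[X] = C(43,4)·2^(1−C(4,2)) = 61705/16 ≈ 3856.562500.


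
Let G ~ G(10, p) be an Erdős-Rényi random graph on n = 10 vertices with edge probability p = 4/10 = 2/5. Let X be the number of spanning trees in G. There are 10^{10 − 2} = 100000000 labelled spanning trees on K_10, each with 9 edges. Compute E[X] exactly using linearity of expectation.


K_10 has 10^{10 − 2} = 100000000 labelled spanning trees.
For each such spanning tree H, let X_H = 1 if all 9 edges of H are present in G. Then P[X_H = 1] = p^{9} = (2/5)^{9} = 512/1953125.
By linearity of expectation: E[X] = Σ_H E[X_H] = 100000000 · p^{9} = 100000000 · 512/1953125 = 131072/5.
Numerically: E[X] ≈ 26214.4.

E[X] = 100000000 · (2/5)^{9} = 131072/5 ≈ 26214.4.


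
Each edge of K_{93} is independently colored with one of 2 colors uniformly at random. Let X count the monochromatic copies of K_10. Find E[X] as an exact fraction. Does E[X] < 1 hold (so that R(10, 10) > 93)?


E[X] = C(93, 10) · 2^{1 − 45} = 8079421007658 · 2^{−44} = 8079421007658/17592186044416.
As a reduced fraction: E[X] = 4039710503829/8796093022208 ≈ 0.459.
Is E[X] < 1? YES.
Since E[X] < 1, there exists a 2-coloring of K_{93} with no monochromatic K_10; hence R(10, 10) > 93.

E[X] = 4039710503829/8796093022208 ≈ 0.459; E[X] < 1, so R(10, 10) > 93.


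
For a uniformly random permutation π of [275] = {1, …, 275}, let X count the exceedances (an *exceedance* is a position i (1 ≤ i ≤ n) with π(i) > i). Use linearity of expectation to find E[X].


Write X = Σ_{i=1}^{275} X_i, where X_i = 1_{π(i) > i}.
For each fixed i, π(i) is uniform over {1, …, 275} (marginal of a uniform permutation), so P[π(i) > i] = (n − i)/n. Summing: Σ_{i=1}^{275} (n − i)/n = (0 + 1 + … + 274)/275 = 275(275 − 1)/(2·275) = (275 − 1)/2.
Hence E[X] = Σ_{i=1}^{275} (275 − i)/275 = 137 ≈ 137.000000.

E[X] = 137 = 137.000000.


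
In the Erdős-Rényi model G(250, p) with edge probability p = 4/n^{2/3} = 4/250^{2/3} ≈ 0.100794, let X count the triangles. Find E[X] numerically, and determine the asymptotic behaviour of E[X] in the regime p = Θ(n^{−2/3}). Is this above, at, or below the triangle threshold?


Number of potential triangles: C(250, 3) = 2573000.
Each occurs with probability p³ ≈ (0.100794)³ ≈ 1.02400000e-03.
By linearity: E[X] = C(250, 3)·p³ ≈ 2573000 · 1.02400000e-03 ≈ 2634.752000.
Since α = 2/3 < 1, p = c/n^{2/3} ≫ 1/n is above the triangle threshold p ~ 1/n. Asymptotically E[X] ~ (c³/6)·n^{3(1−α)} = (4³/6)·n^{1} → ∞; triangles are abundant w.h.p.

E[X] ≈ 2634.752000; in regime p = Θ(1/n^{2/3}) E[X] diverges (above the triangle threshold p ~ 1/n).


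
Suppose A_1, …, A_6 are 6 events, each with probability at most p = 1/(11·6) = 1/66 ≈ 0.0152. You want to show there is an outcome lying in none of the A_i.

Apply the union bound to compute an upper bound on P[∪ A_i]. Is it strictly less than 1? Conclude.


Union bound: P[∪_{i=1}^{6} A_i] ≤ Σ_i P[A_i] ≤ 6·p = 6·(1/66) = 1/11.
Numerically: 1/11 ≈ 0.0909.
Is 1/11 < 1? YES.
Since P[∪ A_i] ≤ 1/11 < 1, the complement has P[∩ A_i^c] ≥ 1 − 1/11 = 10/11 > 0, so some outcome avoids every A_i.

6·p = 1/11 ≈ 0.0909; existence CERTIFIED by the union bound.


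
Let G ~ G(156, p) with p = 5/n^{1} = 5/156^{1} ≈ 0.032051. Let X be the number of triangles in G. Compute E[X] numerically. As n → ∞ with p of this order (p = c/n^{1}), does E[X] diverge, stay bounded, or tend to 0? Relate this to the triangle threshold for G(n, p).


Number of potential triangles: C(156, 3) = 620620.
Each occurs with probability p³ ≈ (0.032051)³ ≈ 3.2925791e-05.
By linearity: E[X] = C(156, 3)·p³ ≈ 620620 · 3.2925791e-05 ≈ 20.43440.
Here α = 1, so p = 5/n is exactly at the triangle threshold p ~ 1/n. Asymptotically E[X] → c³/6 = 5³/6 = 125/6 ≈ 20.83333, a bounded constant. In this regime the triangle count is asymptotically Poisson(c³/6).

E[X] ≈ 20.43440; in regime p = Θ(1/n^{1}) E[X] stays bounded (at the triangle threshold p ~ 1/n).


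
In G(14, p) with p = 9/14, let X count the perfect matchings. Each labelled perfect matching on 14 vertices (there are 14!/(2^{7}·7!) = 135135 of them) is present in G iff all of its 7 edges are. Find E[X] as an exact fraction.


K_14 has 14!/(2^{7}·7!) = 135135 labelled perfect matchings.
For each such perfect matching H, let X_H = 1 if all 7 edges of H are present in G. Then P[X_H = 1] = p^{7} = (9/14)^{7} = 4782969/105413504.
Summing the indicators: E[X] = Σ_H E[X_H] = 135135 · p^{7} = 135135 · 4782969/105413504 = 92335216545/15059072.
Numerically: E[X] ≈ 6.13e+03.

E[X] = 135135 · (9/14)^{7} = 92335216545/15059072 ≈ 6.13e+03.


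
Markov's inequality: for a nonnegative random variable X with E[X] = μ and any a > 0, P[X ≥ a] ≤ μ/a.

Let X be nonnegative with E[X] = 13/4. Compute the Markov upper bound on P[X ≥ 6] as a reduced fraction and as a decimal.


μ = E[X] = 13/4, a = 6.
Markov: P[X ≥ 6] ≤ μ/a = (13/4)/6 = 13/24.
Numerically: ≈ 0.54167.
(Since a = 6 > μ = 3.25000, the bound 13/24 is < 1 and informative.)

P[X ≥ 6] ≤ 13/24 ≈ 0.54167.


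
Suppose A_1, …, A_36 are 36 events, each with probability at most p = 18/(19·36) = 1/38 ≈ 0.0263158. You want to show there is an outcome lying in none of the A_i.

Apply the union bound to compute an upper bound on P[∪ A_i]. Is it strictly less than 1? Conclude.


Union bound: P[∪_{i=1}^{36} A_i] ≤ Σ_i P[A_i] ≤ 36·p = 36·(1/38) = 18/19.
Numerically: 18/19 ≈ 0.9473684.
Is 18/19 < 1? YES.
Since P[∪ A_i] ≤ 18/19 < 1, the complement has P[∩ A_i^c] ≥ 1 − 18/19 = 1/19 > 0, so some outcome avoids every A_i.

36·p = 18/19 ≈ 0.9473684; existence CERTIFIED by the union bound.


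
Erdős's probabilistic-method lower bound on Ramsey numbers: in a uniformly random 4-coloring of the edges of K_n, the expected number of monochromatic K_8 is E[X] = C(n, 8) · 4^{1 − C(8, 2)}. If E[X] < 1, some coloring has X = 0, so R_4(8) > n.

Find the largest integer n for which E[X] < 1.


We need C(n, 8) · 4^{1 − 28} < 1, i.e. C(n, 8) < 4^{28 − 1} = 18014398509481984.
Check values of n near the boundary:
  n = 405: C(405, 8) = 16745853821188050; 16745853821188050 < 18014398509481984? YES
  n = 406: C(406, 8) = 17082453897995850; 17082453897995850 < 18014398509481984? YES
  n = 407: C(407, 8) = 17424959239309050; 17424959239309050 < 18014398509481984? YES
  n = 408: C(408, 8) = 17773458424095231; 17773458424095231 < 18014398509481984? YES
  n = 409: C(409, 8) = 18128041135797879; 18128041135797879 < 18014398509481984? NO
The largest n with C(n, 8) < 18014398509481984 is n = 408 (where E[X] = 17773458424095231/18014398509481984 ≈ 0.9866251). Hence R_4(8) > 408, i.e. R_4(8) ≥ 409.

Largest n = 408; hence R_4(8) > 408.


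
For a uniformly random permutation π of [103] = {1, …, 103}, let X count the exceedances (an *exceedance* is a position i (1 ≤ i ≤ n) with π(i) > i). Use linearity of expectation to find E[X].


Write X = Σ_{i=1}^{103} X_i, where X_i = 1_{π(i) > i}.
For each fixed i, π(i) is uniform over {1, …, 103} (marginal of a uniform permutation), so P[π(i) > i] = (n − i)/n. Summing: Σ_{i=1}^{103} (n − i)/n = (0 + 1 + … + 102)/103 = 103(103 − 1)/(2·103) = (103 − 1)/2.
Hence E[X] = Σ_{i=1}^{103} (103 − i)/103 = 51 ≈ 51.0000.

E[X] = 51 = 51.0000.


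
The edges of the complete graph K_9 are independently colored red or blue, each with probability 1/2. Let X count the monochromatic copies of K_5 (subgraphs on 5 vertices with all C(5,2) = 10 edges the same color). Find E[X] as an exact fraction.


Let X = Σ_S X_S over the C(9, 5) = 126 subsets S of size 5, where X_S = 1 if the K_5 on S is monochromatic.
For a fixed S, the K_5 on S has C(5, 2) = 10 edges. P[all 10 edges red] = (1/2)^10, and likewise for blue, so P[monochromatic] = 2·(1/2)^10 = 2^{1 − 10} = 1/512.
By linearity of expectation: E[X] = C(9, 5) · 2^{1 − 10} = 126 · 1/512 = 63/256.
Numerically: E[X] ≈ 0.246.

E[X] = C(9,5)·2^(1−C(5,2)) = 63/256 ≈ 0.246.


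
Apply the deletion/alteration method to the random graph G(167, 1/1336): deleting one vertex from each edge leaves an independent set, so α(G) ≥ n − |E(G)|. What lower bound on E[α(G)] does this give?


E[|E(G)|] = C(167, 2)·p = 13861 · (1/1336) = 83/8.
E[α(G)] ≥ n − E[|E(G)|] = 167 − 83/8 = 1253/8.
Numerically: ≈ 156.625000.
(This is only a lower bound; the true E[α(G)] may be larger.)

E[α(G)] ≥ 1253/8 ≈ 156.625000.


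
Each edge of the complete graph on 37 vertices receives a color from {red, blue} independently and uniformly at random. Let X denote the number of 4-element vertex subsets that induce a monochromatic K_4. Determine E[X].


Let X = Σ_S X_S over the C(37, 4) = 66045 subsets S of size 4, where X_S = 1 if the K_4 on S is monochromatic.
For a fixed S, the K_4 on S has C(4, 2) = 6 edges. P[all 6 edges red] = (1/2)^6, and likewise for blue, so P[monochromatic] = 2·(1/2)^6 = 2^{1 − 6} = 1/32.
By linearity of expectation: E[X] = C(37, 4) · 2^{1 − 6} = 66045 · 1/32 = 66045/32.
Numerically: E[X] ≈ 2063.90625.

E[X] = C(37,4)·2^(1−C(4,2)) = 66045/32 ≈ 2063.90625.


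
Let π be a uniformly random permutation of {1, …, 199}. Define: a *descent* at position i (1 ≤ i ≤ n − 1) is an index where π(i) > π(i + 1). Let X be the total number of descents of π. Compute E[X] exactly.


Write X = Σ X_I over i = 1, …, 198, with X_I the indicator of one descent.
There are 198 indicators.
For each fixed i, the pair (π(i), π(i+1)) is a uniformly random ordered pair of distinct values from {1, …, 199}; by symmetry P[π(i) > π(i+1)] = 1/2.
By linearity: E[X] = 198 · (1/2) = (199 − 1) · (1/2) = 99 ≈ 99.000000.

E[X] = 99 = 99.000000.


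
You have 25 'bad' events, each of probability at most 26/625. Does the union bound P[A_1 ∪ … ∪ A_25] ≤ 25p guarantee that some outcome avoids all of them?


Union bound: P[∪_{i=1}^{25} A_i] ≤ Σ_i P[A_i] ≤ 25·p = 25·(26/625) = 26/25.
Numerically: 26/25 ≈ 1.040.
Is 26/25 < 1? NO.
Since the bound 26/25 is ≥ 1, the union bound is uninformative here; it does NOT by itself certify existence.

25·p = 26/25 ≈ 1.040; existence NOT certified by the union bound.


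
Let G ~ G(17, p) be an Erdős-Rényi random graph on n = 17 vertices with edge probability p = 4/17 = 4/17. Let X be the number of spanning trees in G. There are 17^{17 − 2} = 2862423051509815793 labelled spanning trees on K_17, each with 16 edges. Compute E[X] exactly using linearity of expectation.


K_17 has 17^{17 − 2} = 2862423051509815793 labelled spanning trees.
For each such spanning tree H, let X_H = 1 if all 16 edges of H are present in G. Then P[X_H = 1] = p^{16} = (4/17)^{16} = 4294967296/48661191875666868481.
By linearity: E[X] = Σ_H E[X_H] = 2862423051509815793 · p^{16} = 2862423051509815793 · 4294967296/48661191875666868481 = 4294967296/17.
Numerically: E[X] ≈ 2.5265e+08.

E[X] = 2862423051509815793 · (4/17)^{16} = 4294967296/17 ≈ 2.5265e+08.


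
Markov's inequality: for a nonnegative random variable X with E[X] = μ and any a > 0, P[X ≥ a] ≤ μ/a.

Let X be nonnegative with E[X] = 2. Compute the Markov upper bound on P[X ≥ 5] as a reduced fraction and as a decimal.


μ = E[X] = 2, a = 5.
Markov: P[X ≥ 5] ≤ μ/a = (2)/5 = 2/5.
Numerically: ≈ 0.4000.
(Since a = 5 > μ = 2.0000, the bound 2/5 is < 1 and informative.)

P[X ≥ 5] ≤ 2/5 ≈ 0.4000.


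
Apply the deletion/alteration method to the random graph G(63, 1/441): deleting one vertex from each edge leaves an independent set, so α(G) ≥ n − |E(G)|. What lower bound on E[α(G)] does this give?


E[|E(G)|] = C(63, 2)·p = 1953 · (1/441) = 31/7.
E[α(G)] ≥ n − E[|E(G)|] = 63 − 31/7 = 410/7.
Numerically: ≈ 58.57143.
(This is only a lower bound; the true E[α(G)] may be larger.)

E[α(G)] ≥ 410/7 ≈ 58.57143.


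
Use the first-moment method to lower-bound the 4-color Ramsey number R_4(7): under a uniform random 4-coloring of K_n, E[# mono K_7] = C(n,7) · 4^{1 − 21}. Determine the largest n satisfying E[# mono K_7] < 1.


We need C(n, 7) · 4^{1 − 21} < 1, i.e. C(n, 7) < 4^{21 − 1} = 1099511627776.
Check values of n near the boundary:
  n = 175: C(175, 7) = 883208107275; 883208107275 < 1099511627776? YES
  n = 176: C(176, 7) = 919790691600; 919790691600 < 1099511627776? YES
  n = 177: C(177, 7) = 957664425960; 957664425960 < 1099511627776? YES
  n = 178: C(178, 7) = 996867063280; 996867063280 < 1099511627776? YES
  n = 179: C(179, 7) = 1037437234460; 1037437234460 < 1099511627776? YES
  n = 180: C(180, 7) = 1079414463600; 1079414463600 < 1099511627776? YES
  n = 181: C(181, 7) = 1122839183400; 1122839183400 < 1099511627776? NO
  n = 182: C(182, 7) = 1167752750736; 1167752750736 < 1099511627776? NO
The largest n with C(n, 7) < 1099511627776 is n = 180 (where E[X] = 67463403975/68719476736 ≈ 0.982). Hence R_4(7) > 180, i.e. R_4(7) ≥ 181.

Largest n = 180; hence R_4(7) > 180.


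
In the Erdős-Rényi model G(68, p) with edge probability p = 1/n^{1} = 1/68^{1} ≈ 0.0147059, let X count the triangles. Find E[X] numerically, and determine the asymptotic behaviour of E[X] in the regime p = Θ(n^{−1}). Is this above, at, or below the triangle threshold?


Number of potential triangles: C(68, 3) = 50116.
Each occurs with probability p³ ≈ (0.0147059)³ ≈ 3.18033788e-06.
By linearity: E[X] = C(68, 3)·p³ ≈ 50116 · 3.18033788e-06 ≈ 0.159386.
Here α = 1, so p = 1/n is exactly at the triangle threshold p ~ 1/n. Asymptotically E[X] → c³/6 = 1³/6 = 1/6 ≈ 0.166667, a bounded constant. In this regime the triangle count is asymptotically Poisson(c³/6).

E[X] ≈ 0.159386; in regime p = Θ(1/n^{1}) E[X] stays bounded (at the triangle threshold p ~ 1/n).


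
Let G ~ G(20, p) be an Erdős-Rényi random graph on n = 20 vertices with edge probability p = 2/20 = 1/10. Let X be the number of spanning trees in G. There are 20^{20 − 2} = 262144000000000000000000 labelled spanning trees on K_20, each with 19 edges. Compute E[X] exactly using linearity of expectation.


K_20 has 20^{20 − 2} = 262144000000000000000000 labelled spanning trees.
For each such spanning tree H, let X_H = 1 if all 19 edges of H are present in G. Then P[X_H = 1] = p^{19} = (1/10)^{19} = 1/10000000000000000000.
By linearity of expectation: E[X] = Σ_H E[X_H] = 262144000000000000000000 · p^{19} = 262144000000000000000000 · 1/10000000000000000000 = 131072/5.
Numerically: E[X] ≈ 2.62e+04.

E[X] = 262144000000000000000000 · (1/10)^{19} = 131072/5 ≈ 2.62e+04.


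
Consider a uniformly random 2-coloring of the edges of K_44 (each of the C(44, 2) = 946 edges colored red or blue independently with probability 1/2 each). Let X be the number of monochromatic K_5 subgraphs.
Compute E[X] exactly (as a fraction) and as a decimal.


Let X = Σ_S X_S over the C(44, 5) = 1086008 subsets S of size 5, where X_S = 1 if the K_5 on S is monochromatic.
For a fixed S, the K_5 on S has C(5, 2) = 10 edges. P[all 10 edges red] = (1/2)^10, and likewise for blue, so P[monochromatic] = 2·(1/2)^10 = 2^{1 − 10} = 1/512.
By linearity: E[X] = C(44, 5) · 2^{1 − 10} = 1086008 · 1/512 = 135751/64.
Numerically: E[X] ≈ 2121.1094.

E[X] = C(44,5)·2^(1−C(5,2)) = 135751/64 ≈ 2121.1094.


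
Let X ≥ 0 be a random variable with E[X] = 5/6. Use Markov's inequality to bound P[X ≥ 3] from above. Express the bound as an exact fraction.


μ = E[X] = 5/6, a = 3.
Markov: P[X ≥ 3] ≤ μ/a = (5/6)/3 = 5/18.
Numerically: ≈ 0.277778.
(Since a = 3 > μ = 0.833333, the bound 5/18 is < 1 and informative.)

P[X ≥ 3] ≤ 5/18 ≈ 0.277778.


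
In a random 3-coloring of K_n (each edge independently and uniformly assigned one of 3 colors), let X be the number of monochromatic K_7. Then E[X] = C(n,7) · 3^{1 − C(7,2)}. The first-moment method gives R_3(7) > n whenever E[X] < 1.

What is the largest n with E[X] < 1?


We need C(n, 7) · 3^{1 − 21} < 1, i.e. C(n, 7) < 3^{21 − 1} = 3486784401.
Check values of n near the boundary:
  n = 79: C(79, 7) = 2898753715; 2898753715 < 3486784401? YES
  n = 80: C(80, 7) = 3176716400; 3176716400 < 3486784401? YES
  n = 81: C(81, 7) = 3477216600; 3477216600 < 3486784401? YES
  n = 82: C(82, 7) = 3801756816; 3801756816 < 3486784401? NO
  n = 83: C(83, 7) = 4151918628; 4151918628 < 3486784401? NO
The largest n with C(n, 7) < 3486784401 is n = 81 (where E[X] = 42928600/43046721 ≈ 0.997256). Hence R_3(7) > 81, i.e. R_3(7) ≥ 82.

Largest n = 81; hence R_3(7) > 81.


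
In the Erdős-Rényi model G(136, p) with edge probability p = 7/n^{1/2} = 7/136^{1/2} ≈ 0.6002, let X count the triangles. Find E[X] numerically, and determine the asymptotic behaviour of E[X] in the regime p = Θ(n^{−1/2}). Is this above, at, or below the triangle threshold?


Number of potential triangles: C(136, 3) = 410040.
Each occurs with probability p³ ≈ (0.6002)³ ≈ 2.162648e-01.
By linearity: E[X] = C(136, 3)·p³ ≈ 410040 · 2.162648e-01 ≈ 88677.2022.
Since α = 1/2 < 1, p = c/n^{1/2} ≫ 1/n is above the triangle threshold p ~ 1/n. Asymptotically E[X] ~ (c³/6)·n^{3(1−α)} = (7³/6)·n^{1.5} → ∞; triangles are abundant w.h.p.

E[X] ≈ 88677.2022; in regime p = Θ(1/n^{1/2}) E[X] diverges (above the triangle threshold p ~ 1/n).


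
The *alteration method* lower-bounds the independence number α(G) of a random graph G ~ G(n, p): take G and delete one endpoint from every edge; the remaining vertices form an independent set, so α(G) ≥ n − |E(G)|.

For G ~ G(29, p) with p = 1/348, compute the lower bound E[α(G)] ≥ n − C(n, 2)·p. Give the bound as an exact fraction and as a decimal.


E[|E(G)|] = C(29, 2)·p = 406 · (1/348) = 7/6.
E[α(G)] ≥ n − E[|E(G)|] = 29 − 7/6 = 167/6.
Numerically: ≈ 27.833333.
(This is only a lower bound; the true E[α(G)] may be larger.)

E[α(G)] ≥ 167/6 ≈ 27.833333.


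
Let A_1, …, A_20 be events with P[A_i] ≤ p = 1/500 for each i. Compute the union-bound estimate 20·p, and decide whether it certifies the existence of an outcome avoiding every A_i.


Union bound: P[∪_{i=1}^{20} A_i] ≤ Σ_i P[A_i] ≤ 20·p = 20·(1/500) = 1/25.
Numerically: 1/25 ≈ 0.040.
Is 1/25 < 1? YES.
Since P[∪ A_i] ≤ 1/25 < 1, the complement has P[∩ A_i^c] ≥ 1 − 1/25 = 24/25 > 0, so some outcome avoids every A_i.

20·p = 1/25 ≈ 0.040; existence CERTIFIED by the union bound.


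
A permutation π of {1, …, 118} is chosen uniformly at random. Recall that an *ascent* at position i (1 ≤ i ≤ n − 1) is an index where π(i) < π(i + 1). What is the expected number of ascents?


Write X = Σ X_I over i = 1, …, 117, with X_I the indicator of one ascent.
There are 117 indicators.
For each fixed i, the pair (π(i), π(i+1)) is a uniformly random ordered pair of distinct values from {1, …, 118}; by symmetry P[π(i) < π(i+1)] = 1/2.
By linearity: E[X] = 117 · (1/2) = (118 − 1) · (1/2) = 117/2 ≈ 58.500000.

E[X] = 117/2 = 58.500000.


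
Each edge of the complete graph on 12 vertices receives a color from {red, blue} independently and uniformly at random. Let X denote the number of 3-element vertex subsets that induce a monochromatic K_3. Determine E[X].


Let X = Σ_S X_S over the C(12, 3) = 220 subsets S of size 3, where X_S = 1 if the K_3 on S is monochromatic.
For a fixed S, the K_3 on S has C(3, 2) = 3 edges. P[all 3 edges red] = (1/2)^3, and likewise for blue, so P[monochromatic] = 2·(1/2)^3 = 2^{1 − 3} = 1/4.
By linearity: E[X] = C(12, 3) · 2^{1 − 3} = 220 · 1/4 = 55.
Numerically: E[X] ≈ 55.0000.

E[X] = C(12,3)·2^(1−C(3,2)) = 55 ≈ 55.0000.


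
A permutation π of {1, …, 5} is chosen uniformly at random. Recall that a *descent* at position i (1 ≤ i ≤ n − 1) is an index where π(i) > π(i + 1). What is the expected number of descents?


Write X = Σ X_I over i = 1, …, 4, with X_I the indicator of one descent.
There are 4 indicators.
For each fixed i, the pair (π(i), π(i+1)) is a uniformly random ordered pair of distinct values from {1, …, 5}; by symmetry P[π(i) > π(i+1)] = 1/2.
By linearity: E[X] = 4 · (1/2) = (5 − 1) · (1/2) = 2 ≈ 2.000000.

E[X] = 2 = 2.000000.


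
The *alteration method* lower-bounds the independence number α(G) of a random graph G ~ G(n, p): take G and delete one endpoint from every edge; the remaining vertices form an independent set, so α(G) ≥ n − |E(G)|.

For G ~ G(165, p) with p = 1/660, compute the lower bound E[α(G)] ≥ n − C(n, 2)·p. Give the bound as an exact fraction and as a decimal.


E[|E(G)|] = C(165, 2)·p = 13530 · (1/660) = 41/2.
E[α(G)] ≥ n − E[|E(G)|] = 165 − 41/2 = 289/2.
Numerically: ≈ 144.50000.
(This is only a lower bound; the true E[α(G)] may be larger.)

E[α(G)] ≥ 289/2 ≈ 144.50000.


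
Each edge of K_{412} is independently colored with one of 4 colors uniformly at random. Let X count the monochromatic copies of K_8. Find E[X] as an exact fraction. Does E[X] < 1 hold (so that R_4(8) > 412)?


E[X] = C(412, 8) · 4^{1 − 28} = 19229204065337145 · 4^{−27} = 19229204065337145/18014398509481984.
As a reduced fraction: E[X] = 19229204065337145/18014398509481984 ≈ 1.0674353.
Is E[X] < 1? NO.
Since E[X] ≥ 1, the first-moment bound is inconclusive at n = 412; it does NOT by itself certify R_4(8) > 412.

E[X] = 19229204065337145/18014398509481984 ≈ 1.0674353; E[X] ≥ 1; first-moment method inconclusive here.


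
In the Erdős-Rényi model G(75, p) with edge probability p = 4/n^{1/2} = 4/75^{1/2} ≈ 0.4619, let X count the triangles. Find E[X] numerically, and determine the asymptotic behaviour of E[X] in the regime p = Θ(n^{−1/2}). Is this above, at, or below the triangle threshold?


Number of potential triangles: C(75, 3) = 67525.
Each occurs with probability p³ ≈ (0.4619)³ ≈ 9.853445e-02.
By linearity: E[X] = C(75, 3)·p³ ≈ 67525 · 9.853445e-02 ≈ 6653.5385.
Since α = 1/2 < 1, p = c/n^{1/2} ≫ 1/n is above the triangle threshold p ~ 1/n. Asymptotically E[X] ~ (c³/6)·n^{3(1−α)} = (4³/6)·n^{1.5} → ∞; triangles are abundant w.h.p.

E[X] ≈ 6653.5385; in regime p = Θ(1/n^{1/2}) E[X] diverges (above the triangle threshold p ~ 1/n).


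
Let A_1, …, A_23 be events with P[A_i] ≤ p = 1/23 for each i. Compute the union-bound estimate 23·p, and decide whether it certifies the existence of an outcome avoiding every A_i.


Union bound: P[∪_{i=1}^{23} A_i] ≤ Σ_i P[A_i] ≤ 23·p = 23·(1/23) = 1.
Numerically: 1 ≈ 1.000.
Is 1 < 1? NO.
Since the bound 1 is ≥ 1, the union bound is uninformative here; it does NOT by itself certify existence.

23·p = 1 ≈ 1.000; existence NOT certified by the union bound.


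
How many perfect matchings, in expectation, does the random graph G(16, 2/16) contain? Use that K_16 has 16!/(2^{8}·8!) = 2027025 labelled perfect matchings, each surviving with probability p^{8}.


K_16 has 16!/(2^{8}·8!) = 2027025 labelled perfect matchings.
For each such perfect matching H, let X_H = 1 if all 8 edges of H are present in G. Then P[X_H = 1] = p^{8} = (1/8)^{8} = 1/16777216.
By linearity of expectation: E[X] = Σ_H E[X_H] = 2027025 · p^{8} = 2027025 · 1/16777216 = 2027025/16777216.
Numerically: E[X] ≈ 0.12082.

E[X] = 2027025 · (1/8)^{8} = 2027025/16777216 ≈ 0.12082.


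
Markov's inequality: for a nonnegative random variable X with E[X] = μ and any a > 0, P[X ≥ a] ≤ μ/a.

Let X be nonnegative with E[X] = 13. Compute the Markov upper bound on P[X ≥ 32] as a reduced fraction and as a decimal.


μ = E[X] = 13, a = 32.
Markov: P[X ≥ 32] ≤ μ/a = (13)/32 = 13/32.
Numerically: ≈ 0.4062.
(Since a = 32 > μ = 13.0000, the bound 13/32 is < 1 and informative.)

P[X ≥ 32] ≤ 13/32 ≈ 0.4062.


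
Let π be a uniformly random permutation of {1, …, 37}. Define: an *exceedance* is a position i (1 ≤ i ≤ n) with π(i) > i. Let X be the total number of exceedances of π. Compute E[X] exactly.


Write X = Σ_{i=1}^{37} X_i, where X_i = 1_{π(i) > i}.
For each fixed i, π(i) is uniform over {1, …, 37} (marginal of a uniform permutation), so P[π(i) > i] = (n − i)/n. Summing: Σ_{i=1}^{37} (n − i)/n = (0 + 1 + … + 36)/37 = 37(37 − 1)/(2·37) = (37 − 1)/2.
Hence E[X] = Σ_{i=1}^{37} (37 − i)/37 = 18 ≈ 18.00000.

E[X] = 18 = 18.00000.


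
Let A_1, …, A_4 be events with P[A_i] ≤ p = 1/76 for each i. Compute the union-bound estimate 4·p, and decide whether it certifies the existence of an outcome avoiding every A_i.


Union bound: P[∪_{i=1}^{4} A_i] ≤ Σ_i P[A_i] ≤ 4·p = 4·(1/76) = 1/19.
Numerically: 1/19 ≈ 0.0526.
Is 1/19 < 1? YES.
Since P[∪ A_i] ≤ 1/19 < 1, the complement has P[∩ A_i^c] ≥ 1 − 1/19 = 18/19 > 0, so some outcome avoids every A_i.

4·p = 1/19 ≈ 0.0526; existence CERTIFIED by the union bound.


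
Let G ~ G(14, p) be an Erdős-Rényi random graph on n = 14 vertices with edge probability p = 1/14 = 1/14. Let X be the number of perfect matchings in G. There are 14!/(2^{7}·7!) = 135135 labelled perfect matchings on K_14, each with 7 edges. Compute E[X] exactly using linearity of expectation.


K_14 has 14!/(2^{7}·7!) = 135135 labelled perfect matchings.
For each such perfect matching H, let X_H = 1 if all 7 edges of H are present in G. Then P[X_H = 1] = p^{7} = (1/14)^{7} = 1/105413504.
By linearity of expectation: E[X] = Σ_H E[X_H] = 135135 · p^{7} = 135135 · 1/105413504 = 19305/15059072.
Numerically: E[X] ≈ 0.001282.

E[X] = 135135 · (1/14)^{7} = 19305/15059072 ≈ 0.001282.


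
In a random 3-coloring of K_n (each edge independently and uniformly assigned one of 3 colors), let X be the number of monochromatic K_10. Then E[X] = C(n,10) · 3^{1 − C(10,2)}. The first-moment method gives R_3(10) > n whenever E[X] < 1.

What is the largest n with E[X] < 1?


We need C(n, 10) · 3^{1 − 45} < 1, i.e. C(n, 10) < 3^{45 − 1} = 984770902183611232881.
Check values of n near the boundary:
  n = 569: C(569, 10) = 905357721286137524328; 905357721286137524328 < 984770902183611232881? YES
  n = 570: C(570, 10) = 921524823451961408691; 921524823451961408691 < 984770902183611232881? YES
  n = 571: C(571, 10) = 937951290893172842001; 937951290893172842001 < 984770902183611232881? YES
  n = 572: C(572, 10) = 954640815642161682606; 954640815642161682606 < 984770902183611232881? YES
  n = 573: C(573, 10) = 971597135635805762226; 971597135635805762226 < 984770902183611232881? YES
  n = 574: C(574, 10) = 988824035203816502691; 988824035203816502691 < 984770902183611232881? NO
The largest n with C(n, 10) < 984770902183611232881 is n = 573 (where E[X] = 35985079097622435638/36472996377170786403 ≈ 0.986623). Hence R_3(10) > 573, i.e. R_3(10) ≥ 574.

Largest n = 573; hence R_3(10) > 573.


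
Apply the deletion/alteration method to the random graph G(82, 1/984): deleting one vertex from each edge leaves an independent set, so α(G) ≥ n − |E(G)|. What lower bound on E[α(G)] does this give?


E[|E(G)|] = C(82, 2)·p = 3321 · (1/984) = 27/8.
E[α(G)] ≥ n − E[|E(G)|] = 82 − 27/8 = 629/8.
Numerically: ≈ 78.6250.
(This is only a lower bound; the true E[α(G)] may be larger.)

E[α(G)] ≥ 629/8 ≈ 78.6250.


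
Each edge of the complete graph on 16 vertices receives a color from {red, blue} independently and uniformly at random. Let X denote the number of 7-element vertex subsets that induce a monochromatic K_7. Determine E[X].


Let X = Σ_S X_S over the C(16, 7) = 11440 subsets S of size 7, where X_S = 1 if the K_7 on S is monochromatic.
For a fixed S, the K_7 on S has C(7, 2) = 21 edges. P[all 21 edges red] = (1/2)^21, and likewise for blue, so P[monochromatic] = 2·(1/2)^21 = 2^{1 − 21} = 1/1048576.
Summing: E[X] = C(16, 7) · 2^{1 − 21} = 11440 · 1/1048576 = 715/65536.
Numerically: E[X] ≈ 0.011.

E[X] = C(16,7)·2^(1−C(7,2)) = 715/65536 ≈ 0.011.


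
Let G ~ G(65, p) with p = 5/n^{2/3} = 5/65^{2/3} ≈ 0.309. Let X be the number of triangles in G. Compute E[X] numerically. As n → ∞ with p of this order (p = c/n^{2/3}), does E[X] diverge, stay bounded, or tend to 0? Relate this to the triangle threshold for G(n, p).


Number of potential triangles: C(65, 3) = 43680.
Each occurs with probability p³ ≈ (0.309)³ ≈ 2.95858e-02.
By linearity: E[X] = C(65, 3)·p³ ≈ 43680 · 2.95858e-02 ≈ 1292.308.
Since α = 2/3 < 1, p = c/n^{2/3} ≫ 1/n is above the triangle threshold p ~ 1/n. Asymptotically E[X] ~ (c³/6)·n^{3(1−α)} = (5³/6)·n^{1} → ∞; triangles are abundant w.h.p.

E[X] ≈ 1292.308; in regime p = Θ(1/n^{2/3}) E[X] diverges (above the triangle threshold p ~ 1/n).


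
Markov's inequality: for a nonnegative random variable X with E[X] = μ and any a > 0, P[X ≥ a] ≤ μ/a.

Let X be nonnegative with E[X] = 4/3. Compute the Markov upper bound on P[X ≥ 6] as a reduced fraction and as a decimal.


μ = E[X] = 4/3, a = 6.
Markov: P[X ≥ 6] ≤ μ/a = (4/3)/6 = 2/9.
Numerically: ≈ 0.222222.
(Since a = 6 > μ = 1.333333, the bound 2/9 is < 1 and informative.)

P[X ≥ 6] ≤ 2/9 ≈ 0.222222.


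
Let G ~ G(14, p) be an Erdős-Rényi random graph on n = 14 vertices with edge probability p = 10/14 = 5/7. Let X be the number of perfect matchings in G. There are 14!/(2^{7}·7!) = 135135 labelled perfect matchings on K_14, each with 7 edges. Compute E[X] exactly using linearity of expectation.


K_14 has 14!/(2^{7}·7!) = 135135 labelled perfect matchings.
For each such perfect matching H, let X_H = 1 if all 7 edges of H are present in G. Then P[X_H = 1] = p^{7} = (5/7)^{7} = 78125/823543.
By linearity: E[X] = Σ_H E[X_H] = 135135 · p^{7} = 135135 · 78125/823543 = 1508203125/117649.
Numerically: E[X] ≈ 1.282e+04.

E[X] = 135135 · (5/7)^{7} = 1508203125/117649 ≈ 1.282e+04.


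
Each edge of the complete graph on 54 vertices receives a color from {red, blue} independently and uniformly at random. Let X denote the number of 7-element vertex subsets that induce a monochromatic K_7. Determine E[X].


Let X = Σ_S X_S over the C(54, 7) = 177100560 subsets S of size 7, where X_S = 1 if the K_7 on S is monochromatic.
For a fixed S, the K_7 on S has C(7, 2) = 21 edges. P[all 21 edges red] = (1/2)^21, and likewise for blue, so P[monochromatic] = 2·(1/2)^21 = 2^{1 − 21} = 1/1048576.
Summing: E[X] = C(54, 7) · 2^{1 − 21} = 177100560 · 1/1048576 = 11068785/65536.
Numerically: E[X] ≈ 168.896255.

E[X] = C(54,7)·2^(1−C(7,2)) = 11068785/65536 ≈ 168.896255.
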